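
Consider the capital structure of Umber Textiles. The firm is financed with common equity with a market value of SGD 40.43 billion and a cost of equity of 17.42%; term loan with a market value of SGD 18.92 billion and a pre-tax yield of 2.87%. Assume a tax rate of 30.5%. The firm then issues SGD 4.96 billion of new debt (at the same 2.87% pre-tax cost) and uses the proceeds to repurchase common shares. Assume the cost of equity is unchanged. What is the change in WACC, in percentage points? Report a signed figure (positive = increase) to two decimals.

Current WACC:
Total capital V = 40.43 + 18.92 = 59.35.
Equity: weight = 40.43/59.35 = 0.6812; cost = 17.42%.
Term loan: weight = 18.92/59.35 = 0.3188; after-tax cost = 2.87% × (1 − 30.5%) = 1.9947%.
WACC = 0.6812 × 17.4200% + 0.3188 × 1.9947% = 12.5026%.
After the change:
Total capital V = 35.47 + 23.88 = 59.35.
Equity: weight = 35.47/59.35 = 0.5976; cost = 17.42%.
Term loan: weight = 23.88/59.35 = 0.4024; after-tax cost = 2.87% × (1 − 30.5%) = 1.9947%.
WACC = 0.5976 × 17.4200% + 0.4024 × 1.9947% = 11.2135%.
Change in WACC = 11.2135% − 12.5026% = -1.2891 pp.

-1.29 pp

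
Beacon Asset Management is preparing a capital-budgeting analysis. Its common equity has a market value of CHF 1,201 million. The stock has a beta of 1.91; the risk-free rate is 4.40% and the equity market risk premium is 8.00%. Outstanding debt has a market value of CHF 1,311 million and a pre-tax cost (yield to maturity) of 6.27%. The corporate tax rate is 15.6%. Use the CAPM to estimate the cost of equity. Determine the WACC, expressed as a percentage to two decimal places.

12.17%

Cost of equity via CAPM: Re = 4.4% + 1.91 × 8.0% = 19.6800%.
Total capital V = 1201 + 1311 = 2512.
Equity: weight = 1201/2512 = 0.4781; cost = 19.68%.
Debt: weight = 1311/2512 = 0.5219; after-tax cost = 6.27% × (1 − 15.6%) = 5.2919%.
WACC = 0.4781 × 19.6800% + 0.5219 × 5.2919% = 12.1709%.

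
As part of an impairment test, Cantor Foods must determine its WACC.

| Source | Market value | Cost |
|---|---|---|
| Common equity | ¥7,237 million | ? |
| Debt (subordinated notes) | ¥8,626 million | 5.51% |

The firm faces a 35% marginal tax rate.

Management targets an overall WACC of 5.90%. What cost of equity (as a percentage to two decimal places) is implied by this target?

8.66%

Total capital V = 7237 + 8626 = 15863.
Equity weight = 7237/15863 = 0.4562.
Subordinated notes weight = 8626/15863 = 0.5438.
Debt contribution = 0.5438 × 5.51% × (1 − 35%) = 1.9476%.
Required equity contribution = 5.9% − 1.9476% = 3.9524%.
Re = 3.9524% / 0.4562 = 8.6635%.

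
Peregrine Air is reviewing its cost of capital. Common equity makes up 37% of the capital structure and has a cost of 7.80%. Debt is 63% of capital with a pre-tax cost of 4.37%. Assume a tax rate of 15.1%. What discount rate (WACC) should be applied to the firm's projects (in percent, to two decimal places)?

After-tax cost of debt = 4.37% × (1 − 15.1%) = 3.7101%.
WACC = 0.370 × 7.8000% + 0.630 × 3.7101% = 5.2234%.

5.22%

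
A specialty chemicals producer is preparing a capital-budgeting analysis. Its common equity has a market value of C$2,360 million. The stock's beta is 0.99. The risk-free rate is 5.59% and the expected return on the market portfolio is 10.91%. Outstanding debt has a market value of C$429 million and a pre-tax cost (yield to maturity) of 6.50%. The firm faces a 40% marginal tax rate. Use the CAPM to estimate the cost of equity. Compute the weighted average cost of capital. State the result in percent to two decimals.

Market risk premium = 10.91% − 5.59% = 5.32%.
Cost of equity via CAPM: Re = 5.59% + 0.99 × 5.32% = 10.8568%.
Total capital V = 2360 + 429 = 2789.
Equity: weight = 2360/2789 = 0.8462; cost = 10.8568%.
Debt: weight = 429/2789 = 0.1538; after-tax cost = 6.5% × (1 − 40%) = 3.9000%.
WACC = 0.8462 × 10.8568% + 0.1538 × 3.9000% = 9.7867%.

9.79%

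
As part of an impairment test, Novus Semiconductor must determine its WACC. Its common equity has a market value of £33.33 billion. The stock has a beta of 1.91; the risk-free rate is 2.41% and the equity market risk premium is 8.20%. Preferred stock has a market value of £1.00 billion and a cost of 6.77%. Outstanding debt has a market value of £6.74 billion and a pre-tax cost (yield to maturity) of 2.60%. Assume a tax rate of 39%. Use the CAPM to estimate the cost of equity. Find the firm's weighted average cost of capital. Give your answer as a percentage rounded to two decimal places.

15.09%

Cost of equity via CAPM: Re = 2.41% + 1.91 × 8.2% = 18.0720%.
Total capital V = 33.33 + 1 + 6.74 = 41.07.
Equity: weight = 33.33/41.07 = 0.8115; cost = 18.072%.
Preferred: weight = 1/41.07 = 0.0243; cost = 6.77%.
Debt: weight = 6.74/41.07 = 0.1641; after-tax cost = 2.6% × (1 − 39%) = 1.5860%.
WACC = 0.8115 × 18.0720% + 0.0243 × 6.7700% + 0.1641 × 1.5860% = 15.0913%.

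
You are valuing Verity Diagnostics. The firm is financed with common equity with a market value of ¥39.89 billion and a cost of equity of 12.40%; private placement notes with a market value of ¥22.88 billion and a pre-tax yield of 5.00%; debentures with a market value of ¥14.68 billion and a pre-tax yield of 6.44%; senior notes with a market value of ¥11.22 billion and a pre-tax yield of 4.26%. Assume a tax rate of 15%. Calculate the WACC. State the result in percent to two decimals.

8.04%

Total capital V = 39.89 + 22.88 + 14.68 + 11.22 = 88.67.
Equity: weight = 39.89/88.67 = 0.4499; cost = 12.4%.
Private placement notes: weight = 22.88/88.67 = 0.2580; after-tax cost = 5% × (1 − 15%) = 4.2500%.
Debentures: weight = 14.68/88.67 = 0.1656; after-tax cost = 6.44% × (1 − 15%) = 5.4740%.
Senior notes: weight = 11.22/88.67 = 0.1265; after-tax cost = 4.26% × (1 − 15%) = 3.6210%.
WACC = 0.4499 × 12.4000% + 0.2580 × 4.2500% + 0.1656 × 5.4740% + 0.1265 × 3.6210% = 8.0395%.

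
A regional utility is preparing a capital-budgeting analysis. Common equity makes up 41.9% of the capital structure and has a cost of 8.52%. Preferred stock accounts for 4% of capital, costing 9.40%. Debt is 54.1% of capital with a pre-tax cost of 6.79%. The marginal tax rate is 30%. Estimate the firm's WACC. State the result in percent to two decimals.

6.52%

After-tax cost of debt = 6.79% × (1 − 30%) = 4.7530%.
WACC = 0.419 × 8.5200% + 0.040 × 9.4000% + 0.541 × 4.7530% = 6.5173%.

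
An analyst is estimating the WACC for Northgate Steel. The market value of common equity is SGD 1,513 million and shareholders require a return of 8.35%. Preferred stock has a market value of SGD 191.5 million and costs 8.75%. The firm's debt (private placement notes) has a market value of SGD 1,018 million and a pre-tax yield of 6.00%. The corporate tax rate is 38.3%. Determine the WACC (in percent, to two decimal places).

6.64%

Total capital V = 1513 + 191.5 + 1018 = 2722.5.
Equity: weight = 1513/2722.5 = 0.5557; cost = 8.35%.
Preferred: weight = 191.5/2722.5 = 0.0703; cost = 8.75%.
Private placement notes: weight = 1018/2722.5 = 0.3739; after-tax cost = 6% × (1 − 38.3%) = 3.7020%.
WACC = 0.5557 × 8.3500% + 0.0703 × 8.7500% + 0.3739 × 3.7020% = 6.6402%.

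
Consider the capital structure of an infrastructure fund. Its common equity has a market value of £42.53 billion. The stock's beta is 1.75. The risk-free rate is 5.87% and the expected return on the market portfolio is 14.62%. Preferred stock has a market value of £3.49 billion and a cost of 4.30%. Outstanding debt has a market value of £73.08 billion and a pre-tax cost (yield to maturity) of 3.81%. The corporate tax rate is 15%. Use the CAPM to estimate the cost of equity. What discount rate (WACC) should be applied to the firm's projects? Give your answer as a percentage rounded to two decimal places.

Market risk premium = 14.62% − 5.87% = 8.75%.
Cost of equity via CAPM: Re = 5.87% + 1.75 × 8.75% = 21.1825%.
Total capital V = 42.53 + 3.49 + 73.08 = 119.1.
Equity: weight = 42.53/119.1 = 0.3571; cost = 21.1825%.
Preferred: weight = 3.49/119.1 = 0.0293; cost = 4.3%.
Debt: weight = 73.08/119.1 = 0.6136; after-tax cost = 3.81% × (1 − 15%) = 3.2385%.
WACC = 0.3571 × 21.1825% + 0.0293 × 4.3000% + 0.6136 × 3.2385% = 9.6773%.

9.68%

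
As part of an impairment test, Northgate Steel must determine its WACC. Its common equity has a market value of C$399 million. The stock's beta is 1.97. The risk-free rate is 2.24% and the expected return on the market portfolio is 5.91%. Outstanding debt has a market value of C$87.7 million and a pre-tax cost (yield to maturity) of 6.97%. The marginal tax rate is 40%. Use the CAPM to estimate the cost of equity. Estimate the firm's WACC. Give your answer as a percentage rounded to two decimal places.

8.52%

Market risk premium = 5.91% − 2.24% = 3.67%.
Cost of equity via CAPM: Re = 2.24% + 1.97 × 3.67% = 9.4699%.
Total capital V = 399 + 87.7 = 486.7.
Equity: weight = 399/486.7 = 0.8198; cost = 9.4699%.
Debt: weight = 87.7/486.7 = 0.1802; after-tax cost = 6.97% × (1 − 40%) = 4.1820%.
WACC = 0.8198 × 9.4699% + 0.1802 × 4.1820% = 8.5171%.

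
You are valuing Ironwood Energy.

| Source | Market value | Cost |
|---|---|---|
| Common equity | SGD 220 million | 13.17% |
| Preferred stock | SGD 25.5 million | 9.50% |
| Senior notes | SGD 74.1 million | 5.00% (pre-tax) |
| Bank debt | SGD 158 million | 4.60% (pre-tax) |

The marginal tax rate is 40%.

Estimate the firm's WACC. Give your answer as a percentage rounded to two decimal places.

7.95%

Total capital V = 220 + 25.5 + 74.1 + 158 = 477.6.
Equity: weight = 220/477.6 = 0.4606; cost = 13.17%.
Preferred: weight = 25.5/477.6 = 0.0534; cost = 9.5%.
Senior notes: weight = 74.1/477.6 = 0.1552; after-tax cost = 5% × (1 − 40%) = 3.0000%.
Bank debt: weight = 158/477.6 = 0.3308; after-tax cost = 4.6% × (1 − 40%) = 2.7600%.
WACC = 0.4606 × 13.1700% + 0.0534 × 9.5000% + 0.1552 × 3.0000% + 0.3308 × 2.7600% = 7.9523%.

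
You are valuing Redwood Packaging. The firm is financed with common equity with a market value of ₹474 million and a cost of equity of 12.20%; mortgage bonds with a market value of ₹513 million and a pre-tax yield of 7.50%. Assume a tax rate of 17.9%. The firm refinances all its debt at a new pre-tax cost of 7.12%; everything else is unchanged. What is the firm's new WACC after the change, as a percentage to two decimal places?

After the change:
Total capital V = 474 + 513 = 987.
Equity: weight = 474/987 = 0.4802; cost = 12.2%.
Mortgage bonds: weight = 513/987 = 0.5198; after-tax cost = 7.12% × (1 − 17.9%) = 5.8455%.
WACC = 0.4802 × 12.2000% + 0.5198 × 5.8455% = 8.8972%.

8.90%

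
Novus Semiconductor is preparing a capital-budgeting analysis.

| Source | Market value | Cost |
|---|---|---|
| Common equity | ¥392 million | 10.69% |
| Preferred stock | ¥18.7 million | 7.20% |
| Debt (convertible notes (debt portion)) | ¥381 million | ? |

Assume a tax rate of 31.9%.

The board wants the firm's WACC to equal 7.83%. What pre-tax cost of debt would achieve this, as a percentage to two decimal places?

7.22%

Total capital V = 392 + 18.7 + 381 = 791.7.
Equity weight = 392/791.7 = 0.4951.
Preferred weight = 18.7/791.7 = 0.0236.
Convertible notes (debt portion) weight = 381/791.7 = 0.4812.
Equity contribution = 0.4951 × 10.69% = 5.2930%.
Preferred contribution = 0.0236 × 7.2% = 0.1701%.
Remaining for debt = 7.83% − 5.4631% = 2.3669%.
Rd × (1 − 31.9%) × 0.4812 = 2.3669%  ⇒  Rd = 7.2222%.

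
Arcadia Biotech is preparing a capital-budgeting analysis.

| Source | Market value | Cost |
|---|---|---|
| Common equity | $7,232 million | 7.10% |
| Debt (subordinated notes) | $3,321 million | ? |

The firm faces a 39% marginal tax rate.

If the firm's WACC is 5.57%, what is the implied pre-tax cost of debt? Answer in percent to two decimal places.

3.67%

Total capital V = 7232 + 3321 = 10553.
Equity weight = 7232/10553 = 0.6853.
Subordinated notes weight = 3321/10553 = 0.3147.
Equity contribution = 0.6853 × 7.1% = 4.8656%.
Remaining for debt = 5.57% − 4.8656% = 0.7044%.
Rd × (1 − 39%) × 0.3147 = 0.7044%  ⇒  Rd = 3.6692%.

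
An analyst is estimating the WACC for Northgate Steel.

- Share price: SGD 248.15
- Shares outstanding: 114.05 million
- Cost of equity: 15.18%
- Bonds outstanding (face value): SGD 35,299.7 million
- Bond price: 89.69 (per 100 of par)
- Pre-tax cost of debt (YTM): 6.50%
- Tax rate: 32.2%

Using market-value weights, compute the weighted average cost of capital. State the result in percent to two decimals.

9.49%

Market value of equity E = 248.15 × 114.05m = 28301.5075m. Market value of debt D = 35299.7m × 89.69/100 = 31660.30093m.
Total capital V = 28301.5075 + 31660.30093 = 59961.80843.
Equity: weight = 28301.5075/59961.80843 = 0.4720; cost = 15.18%.
Bonds outstanding: weight = 31660.30093/59961.80843 = 0.5280; after-tax cost = 6.5% × (1 − 32.2%) = 4.4070%.
WACC = 0.4720 × 15.1800% + 0.5280 × 4.4070% = 9.4918%.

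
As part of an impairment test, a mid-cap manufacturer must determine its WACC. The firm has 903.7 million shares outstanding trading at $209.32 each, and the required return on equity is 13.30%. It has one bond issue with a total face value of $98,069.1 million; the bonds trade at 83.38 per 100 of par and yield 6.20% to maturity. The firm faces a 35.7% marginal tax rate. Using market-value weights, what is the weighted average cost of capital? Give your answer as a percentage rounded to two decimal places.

10.49%

Market value of equity E = 209.32 × 903.7m = 189162.484m. Market value of debt D = 98069.1m × 83.38/100 = 81770.01558m.
Total capital V = 189162.484 + 81770.01558 = 270932.49958.
Equity: weight = 189162.484/270932.49958 = 0.6982; cost = 13.3%.
Bonds outstanding: weight = 81770.01558/270932.49958 = 0.3018; after-tax cost = 6.2% × (1 − 35.7%) = 3.9866%.
WACC = 0.6982 × 13.3000% + 0.3018 × 3.9866% = 10.4891%.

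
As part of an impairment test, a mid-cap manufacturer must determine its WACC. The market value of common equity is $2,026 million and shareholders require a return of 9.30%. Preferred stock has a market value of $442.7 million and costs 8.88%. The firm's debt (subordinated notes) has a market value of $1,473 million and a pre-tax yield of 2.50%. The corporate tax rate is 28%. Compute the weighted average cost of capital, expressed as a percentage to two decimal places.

6.45%

Total capital V = 2026 + 442.7 + 1473 = 3941.7.
Equity: weight = 2026/3941.7 = 0.5140; cost = 9.3%.
Preferred: weight = 442.7/3941.7 = 0.1123; cost = 8.88%.
Subordinated notes: weight = 1473/3941.7 = 0.3737; after-tax cost = 2.5% × (1 − 28%) = 1.8000%.
WACC = 0.5140 × 9.3000% + 0.1123 × 8.8800% + 0.3737 × 1.8000% = 6.4501%.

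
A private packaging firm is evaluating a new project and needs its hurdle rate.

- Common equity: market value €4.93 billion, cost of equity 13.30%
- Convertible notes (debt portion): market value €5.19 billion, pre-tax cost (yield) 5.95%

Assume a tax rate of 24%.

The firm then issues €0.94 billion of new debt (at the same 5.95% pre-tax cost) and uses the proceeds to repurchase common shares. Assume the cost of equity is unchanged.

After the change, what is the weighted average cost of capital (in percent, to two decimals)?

7.98%

After the change:
Total capital V = 3.99 + 6.13 = 10.12.
Equity: weight = 3.99/10.12 = 0.3943; cost = 13.3%.
Convertible notes (debt portion): weight = 6.13/10.12 = 0.6057; after-tax cost = 5.95% × (1 − 24%) = 4.5220%.
WACC = 0.3943 × 13.3000% + 0.6057 × 4.5220% = 7.9829%.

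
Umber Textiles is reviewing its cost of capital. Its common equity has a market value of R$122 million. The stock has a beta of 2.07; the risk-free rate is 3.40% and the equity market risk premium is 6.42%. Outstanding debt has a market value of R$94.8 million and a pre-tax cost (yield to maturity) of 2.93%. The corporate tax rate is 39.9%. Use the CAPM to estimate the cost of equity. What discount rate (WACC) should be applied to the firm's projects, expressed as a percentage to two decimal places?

Cost of equity via CAPM: Re = 3.4% + 2.07 × 6.42% = 16.6894%.
Total capital V = 122 + 94.8 = 216.8.
Equity: weight = 122/216.8 = 0.5627; cost = 16.6894%.
Debt: weight = 94.8/216.8 = 0.4373; after-tax cost = 2.93% × (1 − 39.9%) = 1.7609%.
WACC = 0.5627 × 16.6894% + 0.4373 × 1.7609% = 10.1616%.

10.16%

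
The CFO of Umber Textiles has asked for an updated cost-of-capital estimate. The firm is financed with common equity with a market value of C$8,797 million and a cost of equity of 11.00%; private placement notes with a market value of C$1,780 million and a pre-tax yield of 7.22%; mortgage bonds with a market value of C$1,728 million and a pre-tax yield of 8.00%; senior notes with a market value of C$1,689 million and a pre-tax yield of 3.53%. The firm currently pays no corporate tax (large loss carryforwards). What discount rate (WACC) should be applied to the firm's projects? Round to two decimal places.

Total capital V = 8797 + 1780 + 1728 + 1689 = 13994.
Equity: weight = 8797/13994 = 0.6286; cost = 11%.
Private placement notes: weight = 1780/13994 = 0.1272; after-tax cost = 7.22% × (1 − 0%) = 7.2200%.
Mortgage bonds: weight = 1728/13994 = 0.1235; after-tax cost = 8% × (1 − 0%) = 8.0000%.
Senior notes: weight = 1689/13994 = 0.1207; after-tax cost = 3.53% × (1 − 0%) = 3.5300%.
WACC = 0.6286 × 11.0000% + 0.1272 × 7.2200% + 0.1235 × 8.0000% + 0.1207 × 3.5300% = 9.2472%.

9.25%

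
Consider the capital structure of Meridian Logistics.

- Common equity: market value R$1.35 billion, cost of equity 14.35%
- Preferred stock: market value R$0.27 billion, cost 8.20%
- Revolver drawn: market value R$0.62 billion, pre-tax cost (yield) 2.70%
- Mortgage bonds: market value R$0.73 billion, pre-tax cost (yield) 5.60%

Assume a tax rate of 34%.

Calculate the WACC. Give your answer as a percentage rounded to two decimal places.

Total capital V = 1.35 + 0.27 + 0.62 + 0.73 = 2.97.
Equity: weight = 1.35/2.97 = 0.4545; cost = 14.35%.
Preferred: weight = 0.27/2.97 = 0.0909; cost = 8.2%.
Revolver drawn: weight = 0.62/2.97 = 0.2088; after-tax cost = 2.7% × (1 − 34%) = 1.7820%.
Mortgage bonds: weight = 0.73/2.97 = 0.2458; after-tax cost = 5.6% × (1 − 34%) = 3.6960%.
WACC = 0.4545 × 14.3500% + 0.0909 × 8.2000% + 0.2088 × 1.7820% + 0.2458 × 3.6960% = 8.5486%.

8.55%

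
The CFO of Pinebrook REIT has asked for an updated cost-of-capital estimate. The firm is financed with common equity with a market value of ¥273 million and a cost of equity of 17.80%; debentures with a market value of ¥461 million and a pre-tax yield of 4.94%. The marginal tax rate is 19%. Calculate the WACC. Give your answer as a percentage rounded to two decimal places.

9.13%

Total capital V = 273 + 461 = 734.
Equity: weight = 273/734 = 0.3719; cost = 17.8%.
Debentures: weight = 461/734 = 0.6281; after-tax cost = 4.94% × (1 − 19%) = 4.0014%.
WACC = 0.3719 × 17.8000% + 0.6281 × 4.0014% = 9.1336%.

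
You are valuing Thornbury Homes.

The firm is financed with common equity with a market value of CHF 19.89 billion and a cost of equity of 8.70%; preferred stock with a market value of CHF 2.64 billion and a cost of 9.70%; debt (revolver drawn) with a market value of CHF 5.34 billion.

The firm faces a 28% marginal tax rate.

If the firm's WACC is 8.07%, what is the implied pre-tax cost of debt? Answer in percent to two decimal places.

6.83%

Total capital V = 19.89 + 2.64 + 5.34 = 27.87.
Equity weight = 19.89/27.87 = 0.7137.
Preferred weight = 2.64/27.87 = 0.0947.
Revolver drawn weight = 5.34/27.87 = 0.1916.
Equity contribution = 0.7137 × 8.7% = 6.2089%.
Preferred contribution = 0.0947 × 9.7% = 0.9188%.
Remaining for debt = 8.07% − 7.1278% = 0.9422%.
Rd × (1 − 28%) × 0.1916 = 0.9422%  ⇒  Rd = 6.8300%.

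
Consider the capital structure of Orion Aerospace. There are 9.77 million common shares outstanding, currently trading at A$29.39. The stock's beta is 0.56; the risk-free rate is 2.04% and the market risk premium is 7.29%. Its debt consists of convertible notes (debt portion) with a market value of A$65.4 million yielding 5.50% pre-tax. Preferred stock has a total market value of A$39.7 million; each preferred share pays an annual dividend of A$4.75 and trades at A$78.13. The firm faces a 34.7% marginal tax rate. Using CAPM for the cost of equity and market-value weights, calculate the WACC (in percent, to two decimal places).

Cost of equity via CAPM: Re = 2.04% + 0.56 × 7.29% = 6.1224%.
Cost of preferred: Rp = 4.75 / 78.13 = 6.0796%.
Market value of equity E = 29.39 × 9.77m = 287.1403m.
Total capital V = 287.1403 + 39.7 + 65.4 = 392.2403.
Equity: weight = 287.1403/392.2403 = 0.7321; cost = 6.1224%.
Preferred: weight = 39.7/392.2403 = 0.1012; cost = 6.0796%.
Convertible notes (debt portion): weight = 65.4/392.2403 = 0.1667; after-tax cost = 5.5% × (1 − 34.7%) = 3.5915%.
WACC = 0.7321 × 6.1224% + 0.1012 × 6.0796% + 0.1667 × 3.5915% = 5.6961%.

5.70%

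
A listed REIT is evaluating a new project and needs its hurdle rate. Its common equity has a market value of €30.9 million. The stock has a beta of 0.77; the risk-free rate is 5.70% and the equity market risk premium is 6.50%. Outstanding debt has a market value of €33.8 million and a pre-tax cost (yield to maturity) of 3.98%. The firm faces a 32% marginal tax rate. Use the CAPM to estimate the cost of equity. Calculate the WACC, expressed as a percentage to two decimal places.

Cost of equity via CAPM: Re = 5.7% + 0.77 × 6.5% = 10.7050%.
Total capital V = 30.9 + 33.8 = 64.7.
Equity: weight = 30.9/64.7 = 0.4776; cost = 10.705%.
Debt: weight = 33.8/64.7 = 0.5224; after-tax cost = 3.98% × (1 − 32%) = 2.7064%.
WACC = 0.4776 × 10.7050% + 0.5224 × 2.7064% = 6.5264%.

6.53%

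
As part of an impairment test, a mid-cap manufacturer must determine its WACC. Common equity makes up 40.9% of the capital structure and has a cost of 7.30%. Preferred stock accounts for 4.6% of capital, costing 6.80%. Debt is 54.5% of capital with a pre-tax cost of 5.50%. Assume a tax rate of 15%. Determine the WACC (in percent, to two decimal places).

5.85%

After-tax cost of debt = 5.5% × (1 − 15%) = 4.6750%.
WACC = 0.409 × 7.3000% + 0.046 × 6.8000% + 0.545 × 4.6750% = 5.8464%.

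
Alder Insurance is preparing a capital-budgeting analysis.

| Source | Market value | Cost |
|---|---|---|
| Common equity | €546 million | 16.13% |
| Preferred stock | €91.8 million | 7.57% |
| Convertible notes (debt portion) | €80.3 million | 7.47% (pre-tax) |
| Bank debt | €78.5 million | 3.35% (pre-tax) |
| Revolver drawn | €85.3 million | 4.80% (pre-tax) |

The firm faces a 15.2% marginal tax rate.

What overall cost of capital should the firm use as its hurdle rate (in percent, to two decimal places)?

12.00%

Total capital V = 546 + 91.8 + 80.3 + 78.5 + 85.3 = 881.9.
Equity: weight = 546/881.9 = 0.6191; cost = 16.13%.
Preferred: weight = 91.8/881.9 = 0.1041; cost = 7.57%.
Convertible notes (debt portion): weight = 80.3/881.9 = 0.0911; after-tax cost = 7.47% × (1 − 15.2%) = 6.3346%.
Bank debt: weight = 78.5/881.9 = 0.0890; after-tax cost = 3.35% × (1 − 15.2%) = 2.8408%.
Revolver drawn: weight = 85.3/881.9 = 0.0967; after-tax cost = 4.8% × (1 − 15.2%) = 4.0704%.
WACC = 0.6191 × 16.1300% + 0.1041 × 7.5700% + 0.0911 × 6.3346% + 0.0890 × 2.8408% + 0.0967 × 4.0704% = 11.9977%.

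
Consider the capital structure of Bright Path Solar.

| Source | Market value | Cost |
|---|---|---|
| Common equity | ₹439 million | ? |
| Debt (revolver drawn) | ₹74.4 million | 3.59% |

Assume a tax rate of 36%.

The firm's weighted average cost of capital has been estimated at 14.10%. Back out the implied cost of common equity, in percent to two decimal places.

16.10%

Total capital V = 439 + 74.4 = 513.4.
Equity weight = 439/513.4 = 0.8551.
Revolver drawn weight = 74.4/513.4 = 0.1449.
Debt contribution = 0.1449 × 3.59% × (1 − 36%) = 0.3330%.
Required equity contribution = 14.1% − 0.3330% = 13.7670%.
Re = 13.7670% / 0.8551 = 16.1002%.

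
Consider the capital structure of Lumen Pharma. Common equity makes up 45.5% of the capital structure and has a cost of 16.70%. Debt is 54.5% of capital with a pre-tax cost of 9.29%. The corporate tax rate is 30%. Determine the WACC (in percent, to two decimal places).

11.14%

After-tax cost of debt = 9.29% × (1 − 30%) = 6.5030%.
WACC = 0.455 × 16.7000% + 0.545 × 6.5030% = 11.1426%.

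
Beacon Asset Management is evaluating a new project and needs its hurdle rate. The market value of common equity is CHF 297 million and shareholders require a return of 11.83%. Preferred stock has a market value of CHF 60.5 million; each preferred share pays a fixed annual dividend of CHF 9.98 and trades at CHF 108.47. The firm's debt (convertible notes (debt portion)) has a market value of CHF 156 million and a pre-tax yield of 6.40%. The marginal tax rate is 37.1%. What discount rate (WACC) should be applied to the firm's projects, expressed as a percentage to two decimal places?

Cost of preferred: Rp = 9.98 / 108.47 = 9.2007%.
Total capital V = 297 + 60.5 + 156 = 513.5.
Equity: weight = 297/513.5 = 0.5784; cost = 11.83%.
Preferred: weight = 60.5/513.5 = 0.1178; cost = 9.2007%.
Convertible notes (debt portion): weight = 156/513.5 = 0.3038; after-tax cost = 6.4% × (1 − 37.1%) = 4.0256%.
WACC = 0.5784 × 11.8300% + 0.1178 × 9.2007% + 0.3038 × 4.0256% = 9.1493%.

9.15%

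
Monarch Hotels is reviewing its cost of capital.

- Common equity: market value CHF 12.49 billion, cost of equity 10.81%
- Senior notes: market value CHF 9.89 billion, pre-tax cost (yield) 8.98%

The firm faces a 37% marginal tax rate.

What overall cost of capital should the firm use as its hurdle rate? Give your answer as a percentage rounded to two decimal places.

Total capital V = 12.49 + 9.89 = 22.38.
Equity: weight = 12.49/22.38 = 0.5581; cost = 10.81%.
Senior notes: weight = 9.89/22.38 = 0.4419; after-tax cost = 8.98% × (1 − 37%) = 5.6574%.
WACC = 0.5581 × 10.8100% + 0.4419 × 5.6574% = 8.5330%.

8.53%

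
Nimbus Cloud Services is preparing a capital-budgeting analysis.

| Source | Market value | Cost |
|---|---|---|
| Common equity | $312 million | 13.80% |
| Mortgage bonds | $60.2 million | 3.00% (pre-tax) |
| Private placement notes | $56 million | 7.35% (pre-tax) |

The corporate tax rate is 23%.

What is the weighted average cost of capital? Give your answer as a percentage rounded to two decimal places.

11.12%

Total capital V = 312 + 60.2 + 56 = 428.2.
Equity: weight = 312/428.2 = 0.7286; cost = 13.8%.
Mortgage bonds: weight = 60.2/428.2 = 0.1406; after-tax cost = 3% × (1 − 23%) = 2.3100%.
Private placement notes: weight = 56/428.2 = 0.1308; after-tax cost = 7.35% × (1 − 23%) = 5.6595%.
WACC = 0.7286 × 13.8000% + 0.1406 × 2.3100% + 0.1308 × 5.6595% = 11.1200%.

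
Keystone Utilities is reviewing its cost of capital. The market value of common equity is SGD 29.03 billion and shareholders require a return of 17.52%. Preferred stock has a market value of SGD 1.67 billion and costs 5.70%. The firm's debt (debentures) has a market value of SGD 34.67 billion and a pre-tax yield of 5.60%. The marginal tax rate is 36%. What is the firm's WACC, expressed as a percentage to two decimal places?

Total capital V = 29.03 + 1.67 + 34.67 = 65.37.
Equity: weight = 29.03/65.37 = 0.4441; cost = 17.52%.
Preferred: weight = 1.67/65.37 = 0.0255; cost = 5.7%.
Debentures: weight = 34.67/65.37 = 0.5304; after-tax cost = 5.6% × (1 − 36%) = 3.5840%.
WACC = 0.4441 × 17.5200% + 0.0255 × 5.7000% + 0.5304 × 3.5840% = 9.8269%.

9.83%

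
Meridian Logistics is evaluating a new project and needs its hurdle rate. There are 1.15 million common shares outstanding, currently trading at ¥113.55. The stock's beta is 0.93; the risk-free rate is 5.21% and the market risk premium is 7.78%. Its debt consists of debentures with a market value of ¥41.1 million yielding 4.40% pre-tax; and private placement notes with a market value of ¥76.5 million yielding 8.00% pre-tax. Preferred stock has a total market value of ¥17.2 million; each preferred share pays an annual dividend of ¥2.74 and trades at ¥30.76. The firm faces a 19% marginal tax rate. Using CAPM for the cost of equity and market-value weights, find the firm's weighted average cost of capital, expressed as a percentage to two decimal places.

Cost of equity via CAPM: Re = 5.21% + 0.93 × 7.78% = 12.4454%.
Cost of preferred: Rp = 2.74 / 30.76 = 8.9077%.
Market value of equity E = 113.55 × 1.15m = 130.5825m.
Total capital V = 130.5825 + 17.2 + 41.1 + 76.5 = 265.3825.
Equity: weight = 130.5825/265.3825 = 0.4921; cost = 12.4454%.
Preferred: weight = 17.2/265.3825 = 0.0648; cost = 8.9077%.
Debentures: weight = 41.1/265.3825 = 0.1549; after-tax cost = 4.4% × (1 − 19%) = 3.5640%.
Private placement notes: weight = 76.5/265.3825 = 0.2883; after-tax cost = 8% × (1 − 19%) = 6.4800%.
WACC = 0.4921 × 12.4454% + 0.0648 × 8.9077% + 0.1549 × 3.5640% + 0.2883 × 6.4800% = 9.1210%.

9.12%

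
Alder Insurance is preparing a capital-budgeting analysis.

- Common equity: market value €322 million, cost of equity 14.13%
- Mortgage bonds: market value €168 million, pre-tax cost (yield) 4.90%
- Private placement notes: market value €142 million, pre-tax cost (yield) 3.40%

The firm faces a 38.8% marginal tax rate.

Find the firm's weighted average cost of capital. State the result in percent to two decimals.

8.46%

Total capital V = 322 + 168 + 142 = 632.
Equity: weight = 322/632 = 0.5095; cost = 14.13%.
Mortgage bonds: weight = 168/632 = 0.2658; after-tax cost = 4.9% × (1 − 38.8%) = 2.9988%.
Private placement notes: weight = 142/632 = 0.2247; after-tax cost = 3.4% × (1 − 38.8%) = 2.0808%.
WACC = 0.5095 × 14.1300% + 0.2658 × 2.9988% + 0.2247 × 2.0808% = 8.4638%.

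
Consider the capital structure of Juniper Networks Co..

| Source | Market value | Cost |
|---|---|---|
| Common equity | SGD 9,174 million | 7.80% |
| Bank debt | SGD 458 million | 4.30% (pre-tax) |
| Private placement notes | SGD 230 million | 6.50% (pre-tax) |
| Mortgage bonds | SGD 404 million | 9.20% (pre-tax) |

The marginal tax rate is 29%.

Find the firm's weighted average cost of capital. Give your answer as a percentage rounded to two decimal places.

7.47%

Total capital V = 9174 + 458 + 230 + 404 = 10266.
Equity: weight = 9174/10266 = 0.8936; cost = 7.8%.
Bank debt: weight = 458/10266 = 0.0446; after-tax cost = 4.3% × (1 − 29%) = 3.0530%.
Private placement notes: weight = 230/10266 = 0.0224; after-tax cost = 6.5% × (1 − 29%) = 4.6150%.
Mortgage bonds: weight = 404/10266 = 0.0394; after-tax cost = 9.2% × (1 − 29%) = 6.5320%.
WACC = 0.8936 × 7.8000% + 0.0446 × 3.0530% + 0.0224 × 4.6150% + 0.0394 × 6.5320% = 7.4670%.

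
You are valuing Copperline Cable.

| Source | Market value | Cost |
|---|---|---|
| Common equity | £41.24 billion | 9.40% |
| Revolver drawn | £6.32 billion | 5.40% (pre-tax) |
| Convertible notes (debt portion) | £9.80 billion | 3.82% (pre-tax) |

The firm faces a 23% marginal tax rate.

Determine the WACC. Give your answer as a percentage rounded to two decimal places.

7.72%

Total capital V = 41.24 + 6.32 + 9.8 = 57.36.
Equity: weight = 41.24/57.36 = 0.7190; cost = 9.4%.
Revolver drawn: weight = 6.32/57.36 = 0.1102; after-tax cost = 5.4% × (1 − 23%) = 4.1580%.
Convertible notes (debt portion): weight = 9.8/57.36 = 0.1709; after-tax cost = 3.82% × (1 − 23%) = 2.9414%.
WACC = 0.7190 × 9.4000% + 0.1102 × 4.1580% + 0.1709 × 2.9414% = 7.7190%.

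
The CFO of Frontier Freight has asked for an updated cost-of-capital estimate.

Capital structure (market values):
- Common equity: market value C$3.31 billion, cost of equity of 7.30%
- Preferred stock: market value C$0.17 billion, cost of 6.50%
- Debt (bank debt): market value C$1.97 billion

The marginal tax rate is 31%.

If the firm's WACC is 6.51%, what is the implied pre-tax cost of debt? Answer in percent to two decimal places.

7.51%

Total capital V = 3.31 + 0.17 + 1.97 = 5.45.
Equity weight = 3.31/5.45 = 0.6073.
Preferred weight = 0.17/5.45 = 0.0312.
Bank debt weight = 1.97/5.45 = 0.3615.
Equity contribution = 0.6073 × 7.3% = 4.4336%.
Preferred contribution = 0.0312 × 6.5% = 0.2028%.
Remaining for debt = 6.51% − 4.6363% = 1.8737%.
Rd × (1 − 31%) × 0.3615 = 1.8737%  ⇒  Rd = 7.5123%.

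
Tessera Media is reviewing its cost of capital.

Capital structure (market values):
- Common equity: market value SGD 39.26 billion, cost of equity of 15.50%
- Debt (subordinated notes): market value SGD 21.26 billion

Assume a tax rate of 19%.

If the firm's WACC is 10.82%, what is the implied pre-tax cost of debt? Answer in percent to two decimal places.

2.69%

Total capital V = 39.26 + 21.26 = 60.52.
Equity weight = 39.26/60.52 = 0.6487.
Subordinated notes weight = 21.26/60.52 = 0.3513.
Equity contribution = 0.6487 × 15.5% = 10.0550%.
Remaining for debt = 10.82% − 10.0550% = 0.7650%.
Rd × (1 − 19%) × 0.3513 = 0.7650%  ⇒  Rd = 2.6884%.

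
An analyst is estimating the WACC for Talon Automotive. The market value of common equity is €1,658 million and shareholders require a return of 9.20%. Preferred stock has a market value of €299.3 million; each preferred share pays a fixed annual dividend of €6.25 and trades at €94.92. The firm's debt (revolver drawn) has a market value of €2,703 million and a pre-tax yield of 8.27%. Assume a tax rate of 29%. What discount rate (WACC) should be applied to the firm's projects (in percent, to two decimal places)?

Cost of preferred: Rp = 6.25 / 94.92 = 6.5845%.
Total capital V = 1658 + 299.3 + 2703 = 4660.3.
Equity: weight = 1658/4660.3 = 0.3558; cost = 9.2%.
Preferred: weight = 299.3/4660.3 = 0.0642; cost = 6.5845%.
Revolver drawn: weight = 2703/4660.3 = 0.5800; after-tax cost = 8.27% × (1 − 29%) = 5.8717%.
WACC = 0.3558 × 9.2000% + 0.0642 × 6.5845% + 0.5800 × 5.8717% = 7.1016%.

7.10%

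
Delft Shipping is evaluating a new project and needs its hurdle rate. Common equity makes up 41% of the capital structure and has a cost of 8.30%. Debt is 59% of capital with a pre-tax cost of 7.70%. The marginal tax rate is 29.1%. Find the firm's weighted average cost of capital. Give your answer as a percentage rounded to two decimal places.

6.62%

After-tax cost of debt = 7.7% × (1 − 29.1%) = 5.4593%.
WACC = 0.410 × 8.3000% + 0.590 × 5.4593% = 6.6240%.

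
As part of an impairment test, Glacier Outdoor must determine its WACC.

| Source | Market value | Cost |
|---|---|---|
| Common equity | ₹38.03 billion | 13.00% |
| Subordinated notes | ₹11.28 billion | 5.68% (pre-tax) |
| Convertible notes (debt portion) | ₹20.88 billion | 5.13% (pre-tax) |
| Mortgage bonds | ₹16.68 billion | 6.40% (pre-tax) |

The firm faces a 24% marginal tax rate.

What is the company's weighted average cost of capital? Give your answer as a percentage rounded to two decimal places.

Total capital V = 38.03 + 11.28 + 20.88 + 16.68 = 86.87.
Equity: weight = 38.03/86.87 = 0.4378; cost = 13%.
Subordinated notes: weight = 11.28/86.87 = 0.1298; after-tax cost = 5.68% × (1 − 24%) = 4.3168%.
Convertible notes (debt portion): weight = 20.88/86.87 = 0.2404; after-tax cost = 5.13% × (1 − 24%) = 3.8988%.
Mortgage bonds: weight = 16.68/86.87 = 0.1920; after-tax cost = 6.4% × (1 − 24%) = 4.8640%.
WACC = 0.4378 × 13.0000% + 0.1298 × 4.3168% + 0.2404 × 3.8988% + 0.1920 × 4.8640% = 8.1227%.

8.12%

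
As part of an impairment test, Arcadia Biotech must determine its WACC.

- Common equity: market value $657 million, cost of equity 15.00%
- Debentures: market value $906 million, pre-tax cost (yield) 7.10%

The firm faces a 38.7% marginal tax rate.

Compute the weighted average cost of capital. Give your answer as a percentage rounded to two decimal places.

8.83%

Total capital V = 657 + 906 = 1563.
Equity: weight = 657/1563 = 0.4203; cost = 15%.
Debentures: weight = 906/1563 = 0.5797; after-tax cost = 7.1% × (1 − 38.7%) = 4.3523%.
WACC = 0.4203 × 15.0000% + 0.5797 × 4.3523% = 8.8280%.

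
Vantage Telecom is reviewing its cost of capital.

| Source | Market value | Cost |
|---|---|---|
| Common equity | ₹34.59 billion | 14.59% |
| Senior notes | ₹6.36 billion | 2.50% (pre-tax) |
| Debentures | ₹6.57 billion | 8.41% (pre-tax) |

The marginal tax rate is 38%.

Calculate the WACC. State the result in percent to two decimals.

11.55%

Total capital V = 34.59 + 6.36 + 6.57 = 47.52.
Equity: weight = 34.59/47.52 = 0.7279; cost = 14.59%.
Senior notes: weight = 6.36/47.52 = 0.1338; after-tax cost = 2.5% × (1 − 38%) = 1.5500%.
Debentures: weight = 6.57/47.52 = 0.1383; after-tax cost = 8.41% × (1 − 38%) = 5.2142%.
WACC = 0.7279 × 14.5900% + 0.1338 × 1.5500% + 0.1383 × 5.2142% = 11.5485%.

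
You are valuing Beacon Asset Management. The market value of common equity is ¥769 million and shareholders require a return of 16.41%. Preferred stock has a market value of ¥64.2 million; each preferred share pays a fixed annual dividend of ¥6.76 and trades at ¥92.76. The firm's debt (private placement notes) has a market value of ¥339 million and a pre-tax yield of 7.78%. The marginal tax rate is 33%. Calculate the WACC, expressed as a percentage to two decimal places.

Cost of preferred: Rp = 6.76 / 92.76 = 7.2876%.
Total capital V = 769 + 64.2 + 339 = 1172.2.
Equity: weight = 769/1172.2 = 0.6560; cost = 16.41%.
Preferred: weight = 64.2/1172.2 = 0.0548; cost = 7.2876%.
Private placement notes: weight = 339/1172.2 = 0.2892; after-tax cost = 7.78% × (1 − 33%) = 5.2126%.
WACC = 0.6560 × 16.4100% + 0.0548 × 7.2876% + 0.2892 × 5.2126% = 12.6721%.

12.67%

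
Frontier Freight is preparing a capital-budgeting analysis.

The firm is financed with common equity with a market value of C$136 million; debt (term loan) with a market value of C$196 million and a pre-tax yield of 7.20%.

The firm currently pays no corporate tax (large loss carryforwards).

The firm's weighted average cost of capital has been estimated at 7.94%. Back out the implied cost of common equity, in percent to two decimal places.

Total capital V = 136 + 196 = 332.
Equity weight = 136/332 = 0.4096.
Term loan weight = 196/332 = 0.5904.
Debt contribution = 0.5904 × 7.2% × (1 − 0%) = 4.2506%.
Required equity contribution = 7.94% − 4.2506% = 3.6894%.
Re = 3.6894% / 0.4096 = 9.0065%.

9.01%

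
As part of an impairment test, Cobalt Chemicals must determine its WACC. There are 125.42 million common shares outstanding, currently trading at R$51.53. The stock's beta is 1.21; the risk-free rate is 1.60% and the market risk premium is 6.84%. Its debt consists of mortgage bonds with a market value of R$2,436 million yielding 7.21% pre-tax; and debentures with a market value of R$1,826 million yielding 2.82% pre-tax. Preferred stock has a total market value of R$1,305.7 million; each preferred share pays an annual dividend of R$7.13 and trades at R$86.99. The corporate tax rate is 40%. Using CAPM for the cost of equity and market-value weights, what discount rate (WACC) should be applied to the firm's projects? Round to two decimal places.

7.33%

Cost of equity via CAPM: Re = 1.6% + 1.21 × 6.84% = 9.8764%.
Cost of preferred: Rp = 7.13 / 86.99 = 8.1963%.
Market value of equity E = 51.53 × 125.42m = 6462.8926m.
Total capital V = 6462.8926 + 1305.7 + 2436 + 1826 = 12030.5926.
Equity: weight = 6462.8926/12030.5926 = 0.5372; cost = 9.8764%.
Preferred: weight = 1305.7/12030.5926 = 0.1085; cost = 8.1963%.
Mortgage bonds: weight = 2436/12030.5926 = 0.2025; after-tax cost = 7.21% × (1 − 40%) = 4.3260%.
Debentures: weight = 1826/12030.5926 = 0.1518; after-tax cost = 2.82% × (1 − 40%) = 1.6920%.
WACC = 0.5372 × 9.8764% + 0.1085 × 8.1963% + 0.2025 × 4.3260% + 0.1518 × 1.6920% = 7.3280%.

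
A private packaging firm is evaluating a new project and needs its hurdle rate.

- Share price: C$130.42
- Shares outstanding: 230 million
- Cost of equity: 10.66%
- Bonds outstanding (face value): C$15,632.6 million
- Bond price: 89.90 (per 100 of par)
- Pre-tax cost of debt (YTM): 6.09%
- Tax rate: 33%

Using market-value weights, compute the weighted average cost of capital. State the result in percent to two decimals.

8.56%

Market value of equity E = 130.42 × 230m = 29996.6m. Market value of debt D = 15632.6m × 89.9/100 = 14053.7074m.
Total capital V = 29996.6 + 14053.7074 = 44050.3074.
Equity: weight = 29996.6/44050.3074 = 0.6810; cost = 10.66%.
Bonds outstanding: weight = 14053.7074/44050.3074 = 0.3190; after-tax cost = 6.09% × (1 − 33%) = 4.0803%.
WACC = 0.6810 × 10.6600% + 0.3190 × 4.0803% = 8.5608%.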